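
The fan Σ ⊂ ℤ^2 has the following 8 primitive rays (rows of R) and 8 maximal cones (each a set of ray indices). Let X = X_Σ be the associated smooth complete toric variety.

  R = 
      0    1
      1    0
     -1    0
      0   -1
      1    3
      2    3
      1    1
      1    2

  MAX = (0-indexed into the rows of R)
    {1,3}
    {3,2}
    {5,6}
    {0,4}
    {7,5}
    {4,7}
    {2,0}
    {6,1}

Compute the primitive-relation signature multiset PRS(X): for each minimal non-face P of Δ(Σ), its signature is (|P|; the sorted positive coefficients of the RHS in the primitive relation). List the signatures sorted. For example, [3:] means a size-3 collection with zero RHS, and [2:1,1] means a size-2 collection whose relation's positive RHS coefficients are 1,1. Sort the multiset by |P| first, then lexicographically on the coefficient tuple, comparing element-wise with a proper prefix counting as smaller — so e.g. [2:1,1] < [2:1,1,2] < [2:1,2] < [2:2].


|primitive collections| = 20. Relations:

  {0,3}:  v_{0} + v_{3} = 0  ⟹  sig = [2:]
  {1,2}:  v_{1} + v_{2} = 0  ⟹  sig = [2:]
  {0,1}:  v_{0} + v_{1} = v_{6}  ⟹  sig = [2:1]
  {0,6}:  v_{0} + v_{6} = v_{7}  ⟹  sig = [2:1]
  {0,7}:  v_{0} + v_{7} = v_{4}  ⟹  sig = [2:1]
  {1,4}:  v_{1} + v_{4} = v_{5}  ⟹  sig = [2:1]
  {2,5}:  v_{2} + v_{5} = v_{4}  ⟹  sig = [2:1]
  {2,6}:  v_{2} + v_{6} = v_{0}  ⟹  sig = [2:1]
  {3,4}:  v_{3} + v_{4} = v_{7}  ⟹  sig = [2:1]
  {3,6}:  v_{3} + v_{6} = v_{1}  ⟹  sig = [2:1]
  {3,7}:  v_{3} + v_{7} = v_{6}  ⟹  sig = [2:1]
  {6,7}:  v_{6} + v_{7} = v_{5}  ⟹  sig = [2:1]
  {0,5}:  v_{0} + v_{5} = 2·v_{7}  ⟹  sig = [2:2]
  {1,7}:  v_{1} + v_{7} = 2·v_{6}  ⟹  sig = [2:2]
  {2,7}:  v_{2} + v_{7} = 2·v_{0}  ⟹  sig = [2:2]
  {3,5}:  v_{3} + v_{5} = 2·v_{6}  ⟹  sig = [2:2]
  {4,6}:  v_{4} + v_{6} = 2·v_{7}  ⟹  sig = [2:2]
  {1,5}:  v_{1} + v_{5} = 3·v_{6}  ⟹  sig = [2:3]
  {2,4}:  v_{2} + v_{4} = 3·v_{0}  ⟹  sig = [2:3]
  {4,5}:  v_{4} + v_{5} = 3·v_{7}  ⟹  sig = [2:3]

so the primitive-relation signature multiset is
    |P|=2: 20 collections, coeffs (), (), (1), (1), (1), (1), (1), (1), (1), (1), (1), (1), (2), (2), (2), (2), (2), (3), (3), (3)


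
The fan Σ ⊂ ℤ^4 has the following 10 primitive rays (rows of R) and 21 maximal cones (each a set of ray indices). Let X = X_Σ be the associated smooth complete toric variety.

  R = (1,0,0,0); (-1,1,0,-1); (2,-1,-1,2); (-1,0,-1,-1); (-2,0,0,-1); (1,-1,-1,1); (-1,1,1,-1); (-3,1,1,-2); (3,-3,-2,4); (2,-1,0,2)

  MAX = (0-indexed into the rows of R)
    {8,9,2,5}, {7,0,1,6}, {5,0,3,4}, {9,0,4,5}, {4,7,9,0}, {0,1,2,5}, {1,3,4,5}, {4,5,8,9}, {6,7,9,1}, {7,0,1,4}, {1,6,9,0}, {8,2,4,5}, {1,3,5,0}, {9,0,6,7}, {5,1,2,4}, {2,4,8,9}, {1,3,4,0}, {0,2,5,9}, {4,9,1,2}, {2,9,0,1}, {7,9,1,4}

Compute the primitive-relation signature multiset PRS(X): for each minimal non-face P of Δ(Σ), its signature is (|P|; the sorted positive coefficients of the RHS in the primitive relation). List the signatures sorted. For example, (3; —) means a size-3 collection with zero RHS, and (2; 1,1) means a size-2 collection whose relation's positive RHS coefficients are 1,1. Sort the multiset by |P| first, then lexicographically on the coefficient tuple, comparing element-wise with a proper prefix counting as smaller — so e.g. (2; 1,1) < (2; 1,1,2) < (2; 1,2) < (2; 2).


|primitive collections| = 20. Relations:

  • {5,6}:  v_{5} + v_{6} = 0  so sig = (2; —)
  • {3,9}:  v_{3} + v_{9} = v_{5}  so sig = (2; 1)
  • {4,6}:  v_{4} + v_{6} = v_{7}  so sig = (2; 1)
  • {5,7}:  v_{5} + v_{7} = v_{4}  so sig = (2; 1)
  • {2,6}:  v_{2} + v_{6} = v_{1} + v_{9}  so sig = (2; 1,1)
  • {2,7}:  v_{2} + v_{7} = v_{1} + v_{4} + v_{9}  so sig = (2; 1,1,1)
  • {3,6}:  v_{3} + v_{6} = v_{0} + v_{1} + v_{4}  so sig = (2; 1,1,1)
  • {6,8}:  v_{6} + v_{8} = v_{2} + v_{4} + v_{9}  so sig = (2; 1,1,1)
  • {3,7}:  v_{3} + v_{7} = v_{0} + v_{1} + 2·v_{4}  so sig = (2; 1,1,2)
  • {3,8}:  v_{3} + v_{8} = v_{2} + v_{4} + 2·v_{5}  so sig = (2; 1,1,2)
  • {7,8}:  v_{7} + v_{8} = v_{2} + 2·v_{4} + v_{9}  so sig = (2; 1,1,2)
  • {0,8}:  v_{0} + v_{8} = 2·v_{5} + v_{9}  so sig = (2; 1,2)
  • {1,8}:  v_{1} + v_{8} = 2·v_{2} + v_{4}  so sig = (2; 1,2)
  • {2,3}:  v_{2} + v_{3} = v_{1} + 2·v_{5}  so sig = (2; 1,2)
  • {0,2,4}:  v_{0} + v_{2} + v_{4} = v_{5}  so sig = (3; 1)
  • {1,5,9}:  v_{1} + v_{5} + v_{9} = v_{2}  so sig = (3; 1)
  • {0,1,4,9}:  v_{0} + v_{1} + v_{4} + v_{9} = 0  so sig = (4; —)
  • {0,1,4,5}:  v_{0} + v_{1} + v_{4} + v_{5} = v_{3}  so sig = (4; 1)
  • {0,1,7,9}:  v_{0} + v_{1} + v_{7} + v_{9} = v_{6}  so sig = (4; 1)
  • {2,4,5,9}:  v_{2} + v_{4} + v_{5} + v_{9} = v_{8}  so sig = (4; 1)

Sorted signature multiset PRS(X):
[(2; —), (2; 1), (2; 1), (2; 1), (2; 1,1), (2; 1,1,1), (2; 1,1,1), (2; 1,1,1), (2; 1,1,2), (2; 1,1,2), (2; 1,1,2), (2; 1,2), (2; 1,2), (2; 1,2), (3; 1), (3; 1), (4; —), (4; 1), (4; 1), (4; 1)]


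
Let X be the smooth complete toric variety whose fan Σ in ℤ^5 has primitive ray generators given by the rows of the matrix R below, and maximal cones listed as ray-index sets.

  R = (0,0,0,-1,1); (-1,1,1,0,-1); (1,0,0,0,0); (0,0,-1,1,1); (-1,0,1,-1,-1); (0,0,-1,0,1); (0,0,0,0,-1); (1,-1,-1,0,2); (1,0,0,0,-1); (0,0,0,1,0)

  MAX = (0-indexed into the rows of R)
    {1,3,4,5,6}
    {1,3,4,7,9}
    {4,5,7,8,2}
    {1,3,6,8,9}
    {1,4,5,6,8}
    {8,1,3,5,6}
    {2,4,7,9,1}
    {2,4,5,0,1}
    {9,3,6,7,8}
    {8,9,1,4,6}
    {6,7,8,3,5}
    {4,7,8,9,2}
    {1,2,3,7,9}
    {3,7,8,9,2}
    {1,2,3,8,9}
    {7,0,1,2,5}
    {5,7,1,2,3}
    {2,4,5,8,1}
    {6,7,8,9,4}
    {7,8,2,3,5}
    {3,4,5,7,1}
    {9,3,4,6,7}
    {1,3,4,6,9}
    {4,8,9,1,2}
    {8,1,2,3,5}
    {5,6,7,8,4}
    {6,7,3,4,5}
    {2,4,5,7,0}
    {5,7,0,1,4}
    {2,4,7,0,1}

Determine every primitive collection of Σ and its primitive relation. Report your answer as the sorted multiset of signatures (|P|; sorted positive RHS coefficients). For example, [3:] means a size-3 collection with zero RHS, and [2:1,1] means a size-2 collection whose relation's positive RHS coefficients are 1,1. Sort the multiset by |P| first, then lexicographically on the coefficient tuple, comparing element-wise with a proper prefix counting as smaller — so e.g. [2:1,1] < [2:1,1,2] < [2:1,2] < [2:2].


Minimal non-faces — 11 found among 10 rays, 30 max cones:

  • {2,6}:  v_{2} + v_{6} = v_{8} — sig = [2:1]
  • {5,9}:  v_{5} + v_{9} = v_{3} — sig = [2:1]
  • {0,9}:  v_{0} + v_{9} = v_{1} + v_{7} — sig = [2:1,1]
  • {0,3}:  v_{0} + v_{3} = v_{1} + v_{5} + v_{7} — sig = [2:1,1,1]
  • {0,6}:  v_{0} + v_{6} = v_{2} + v_{4} + v_{5} — sig = [2:1,1,1]
  • {0,8}:  v_{0} + v_{8} = 2·v_{2} + v_{4} + v_{5} — sig = [2:1,1,2]
  • {1,6,7}:  v_{1} + v_{6} + v_{7} = 0 — sig = [3:]
  • {2,3,4}:  v_{2} + v_{3} + v_{4} = 0 — sig = [3:]
  • {1,7,8}:  v_{1} + v_{7} + v_{8} = v_{2} — sig = [3:1]
  • {3,4,8}:  v_{3} + v_{4} + v_{8} = v_{6} — sig = [3:1]
  • {1,2,4,5,7}:  v_{1} + v_{2} + v_{4} + v_{5} + v_{7} = v_{0} — sig = [5:1]

so the primitive-relation signature multiset is
[[2:1], [2:1], [2:1,1], [2:1,1,1], [2:1,1,1], [2:1,1,2], [3:], [3:], [3:1], [3:1], [5:1]]


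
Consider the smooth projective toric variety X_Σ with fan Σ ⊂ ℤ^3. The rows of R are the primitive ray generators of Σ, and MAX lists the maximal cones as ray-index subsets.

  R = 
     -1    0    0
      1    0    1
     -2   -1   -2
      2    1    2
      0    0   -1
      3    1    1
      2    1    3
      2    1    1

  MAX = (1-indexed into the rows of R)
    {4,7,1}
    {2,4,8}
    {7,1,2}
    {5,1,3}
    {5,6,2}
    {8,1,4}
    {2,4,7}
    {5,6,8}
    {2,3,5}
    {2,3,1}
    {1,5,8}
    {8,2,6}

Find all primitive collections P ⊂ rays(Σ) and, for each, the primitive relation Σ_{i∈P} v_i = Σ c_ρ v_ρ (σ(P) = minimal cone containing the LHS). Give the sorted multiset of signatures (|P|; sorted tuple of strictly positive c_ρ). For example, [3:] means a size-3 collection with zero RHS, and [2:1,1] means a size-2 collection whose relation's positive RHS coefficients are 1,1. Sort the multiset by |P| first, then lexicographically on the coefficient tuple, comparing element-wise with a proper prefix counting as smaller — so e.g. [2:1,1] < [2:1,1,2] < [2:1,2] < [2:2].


The 14 primitive collections of Σ (r=8, n=3):

  P={3,4}:  v_{3} + v_{4} = 0  ⟹  sig = [2:]
  P={1,6}:  v_{1} + v_{6} = v_{8}  ⟹  sig = [2:1]
  P={3,8}:  v_{3} + v_{8} = v_{5}  ⟹  sig = [2:1]
  P={4,5}:  v_{4} + v_{5} = v_{8}  ⟹  sig = [2:1]
  P={5,7}:  v_{5} + v_{7} = v_{4}  ⟹  sig = [2:1]
  P={3,7}:  v_{3} + v_{7} = v_{1} + v_{2}  ⟹  sig = [2:1,1]
  P={6,7}:  v_{6} + v_{7} = v_{2} + v_{4} + v_{8}  ⟹  sig = [2:1,1,1]
  P={3,6}:  v_{3} + v_{6} = v_{2} + 2·v_{5}  ⟹  sig = [2:1,2]
  P={4,6}:  v_{4} + v_{6} = v_{2} + 2·v_{8}  ⟹  sig = [2:1,2]
  P={7,8}:  v_{7} + v_{8} = 2·v_{4}  ⟹  sig = [2:2]
  P={1,2,5}:  v_{1} + v_{2} + v_{5} = 0  ⟹  sig = [3:]
  P={1,2,4}:  v_{1} + v_{2} + v_{4} = v_{7}  ⟹  sig = [3:1]
  P={1,2,8}:  v_{1} + v_{2} + v_{8} = v_{4}  ⟹  sig = [3:1]
  P={2,5,8}:  v_{2} + v_{5} + v_{8} = v_{6}  ⟹  sig = [3:1]

Signatures (|P|; sorted positive RHS coefficients), sorted:
    [2:]
    [2:1]
    [2:1]
    [2:1]
    [2:1]
    [2:1,1]
    [2:1,1,1]
    [2:1,2]
    [2:1,2]
    [2:2]
    [3:]
    [3:1]
    [3:1]
    [3:1]


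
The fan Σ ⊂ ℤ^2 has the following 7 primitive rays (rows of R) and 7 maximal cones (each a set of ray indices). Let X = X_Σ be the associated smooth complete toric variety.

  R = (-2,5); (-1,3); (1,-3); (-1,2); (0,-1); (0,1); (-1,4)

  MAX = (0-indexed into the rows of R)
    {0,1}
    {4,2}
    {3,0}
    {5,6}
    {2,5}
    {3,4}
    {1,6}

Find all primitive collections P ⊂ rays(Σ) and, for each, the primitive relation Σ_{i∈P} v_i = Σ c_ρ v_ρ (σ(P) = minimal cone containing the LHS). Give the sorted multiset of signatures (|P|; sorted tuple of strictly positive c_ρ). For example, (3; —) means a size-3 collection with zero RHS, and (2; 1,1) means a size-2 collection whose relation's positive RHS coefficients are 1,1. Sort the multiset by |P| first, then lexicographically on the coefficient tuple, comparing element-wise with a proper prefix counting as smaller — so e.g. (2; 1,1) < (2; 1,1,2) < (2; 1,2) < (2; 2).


Minimal non-faces — 14 found among 7 rays, 7 max cones:

  {1,2}:  v_{1} + v_{2} = 0 — sig = (2; —)
  {4,5}:  v_{4} + v_{5} = 0 — sig = (2; —)
  {0,2}:  v_{0} + v_{2} = v_{3} — sig = (2; 1)
  {1,3}:  v_{1} + v_{3} = v_{0} — sig = (2; 1)
  {1,4}:  v_{1} + v_{4} = v_{3} — sig = (2; 1)
  {1,5}:  v_{1} + v_{5} = v_{6} — sig = (2; 1)
  {2,3}:  v_{2} + v_{3} = v_{4} — sig = (2; 1)
  {2,6}:  v_{2} + v_{6} = v_{5} — sig = (2; 1)
  {3,5}:  v_{3} + v_{5} = v_{1} — sig = (2; 1)
  {4,6}:  v_{4} + v_{6} = v_{1} — sig = (2; 1)
  {0,4}:  v_{0} + v_{4} = 2·v_{3} — sig = (2; 2)
  {0,5}:  v_{0} + v_{5} = 2·v_{1} — sig = (2; 2)
  {3,6}:  v_{3} + v_{6} = 2·v_{1} — sig = (2; 2)
  {0,6}:  v_{0} + v_{6} = 3·v_{1} — sig = (2; 3)

Signatures (|P|; sorted positive RHS coefficients), sorted:
    (2; —)
    (2; —)
    (2; 1)
    (2; 1)
    (2; 1)
    (2; 1)
    (2; 1)
    (2; 1)
    (2; 1)
    (2; 1)
    (2; 2)
    (2; 2)
    (2; 2)
    (2; 3)


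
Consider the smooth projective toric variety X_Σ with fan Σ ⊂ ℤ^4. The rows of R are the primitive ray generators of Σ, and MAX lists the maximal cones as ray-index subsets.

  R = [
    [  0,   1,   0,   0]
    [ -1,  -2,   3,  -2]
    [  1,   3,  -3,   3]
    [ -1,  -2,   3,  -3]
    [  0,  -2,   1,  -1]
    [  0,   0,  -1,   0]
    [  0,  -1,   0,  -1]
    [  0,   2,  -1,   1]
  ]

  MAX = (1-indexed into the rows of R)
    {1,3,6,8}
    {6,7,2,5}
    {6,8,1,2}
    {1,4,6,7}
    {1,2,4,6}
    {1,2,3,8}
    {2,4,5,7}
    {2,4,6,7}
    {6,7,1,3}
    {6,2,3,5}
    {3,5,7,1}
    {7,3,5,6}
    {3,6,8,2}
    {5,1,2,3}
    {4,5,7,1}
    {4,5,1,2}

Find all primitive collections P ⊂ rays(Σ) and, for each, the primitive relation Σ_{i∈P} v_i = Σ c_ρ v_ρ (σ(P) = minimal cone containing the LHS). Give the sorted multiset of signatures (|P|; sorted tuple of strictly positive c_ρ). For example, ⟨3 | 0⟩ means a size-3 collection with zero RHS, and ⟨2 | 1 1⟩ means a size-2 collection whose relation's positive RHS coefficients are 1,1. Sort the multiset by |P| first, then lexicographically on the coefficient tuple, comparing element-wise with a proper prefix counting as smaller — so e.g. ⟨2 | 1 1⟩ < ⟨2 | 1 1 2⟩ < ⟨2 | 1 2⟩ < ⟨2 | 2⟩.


Primitive collections (9):

  • {5,8}:  v_{5} + v_{8} = 0  ⟹  sig = ⟨2 | 0⟩
  • {3,4}:  v_{3} + v_{4} = v_{1}  ⟹  sig = ⟨2 | 1⟩
  • {7,8}:  v_{7} + v_{8} = v_{1} + v_{6}  ⟹  sig = ⟨2 | 1 1⟩
  • {4,8}:  v_{4} + v_{8} = 2·v_{1} + v_{2} + v_{6}  ⟹  sig = ⟨2 | 1 1 2⟩
  • {2,3,7}:  v_{2} + v_{3} + v_{7} = 0  ⟹  sig = ⟨3 | 0⟩
  • {1,2,7}:  v_{1} + v_{2} + v_{7} = v_{4}  ⟹  sig = ⟨3 | 1⟩
  • {1,5,6}:  v_{1} + v_{5} + v_{6} = v_{7}  ⟹  sig = ⟨3 | 1⟩
  • {4,5,6}:  v_{4} + v_{5} + v_{6} = v_{2} + 2·v_{7}  ⟹  sig = ⟨3 | 1 2⟩
  • {1,2,3,6}:  v_{1} + v_{2} + v_{3} + v_{6} = v_{8}  ⟹  sig = ⟨4 | 1⟩

Hence PRS(X_Σ) =
[⟨2 | 0⟩, ⟨2 | 1⟩, ⟨2 | 1 1⟩, ⟨2 | 1 1 2⟩, ⟨3 | 0⟩, ⟨3 | 1⟩, ⟨3 | 1⟩, ⟨3 | 1 2⟩, ⟨4 | 1⟩]


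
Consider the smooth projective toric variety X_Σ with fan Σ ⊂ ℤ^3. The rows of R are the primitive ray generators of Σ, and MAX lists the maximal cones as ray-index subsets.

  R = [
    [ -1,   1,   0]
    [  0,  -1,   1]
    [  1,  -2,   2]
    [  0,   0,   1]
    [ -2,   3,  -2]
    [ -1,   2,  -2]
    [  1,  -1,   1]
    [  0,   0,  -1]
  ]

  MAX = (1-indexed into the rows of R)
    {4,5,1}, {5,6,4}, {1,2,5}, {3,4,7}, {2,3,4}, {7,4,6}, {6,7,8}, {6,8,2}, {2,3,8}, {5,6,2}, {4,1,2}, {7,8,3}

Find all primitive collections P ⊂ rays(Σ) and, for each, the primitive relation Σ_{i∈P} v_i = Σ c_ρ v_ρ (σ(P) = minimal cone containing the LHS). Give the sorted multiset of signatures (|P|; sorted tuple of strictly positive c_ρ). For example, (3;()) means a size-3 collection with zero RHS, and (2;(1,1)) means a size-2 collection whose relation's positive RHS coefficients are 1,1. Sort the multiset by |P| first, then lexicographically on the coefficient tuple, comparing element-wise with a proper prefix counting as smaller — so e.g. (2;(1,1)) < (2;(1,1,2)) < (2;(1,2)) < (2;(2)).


12 minimal non-faces of Δ(Σ) (on 8 rays):

  P={3,6}:  v_{3} + v_{6} = 0  ⟹  sig = (2;())
  P={4,8}:  v_{4} + v_{8} = 0  ⟹  sig = (2;())
  P={1,6}:  v_{1} + v_{6} = v_{5}  ⟹  sig = (2;(1))
  P={1,7}:  v_{1} + v_{7} = v_{4}  ⟹  sig = (2;(1))
  P={2,7}:  v_{2} + v_{7} = v_{3}  ⟹  sig = (2;(1))
  P={3,5}:  v_{3} + v_{5} = v_{1}  ⟹  sig = (2;(1))
  P={1,3}:  v_{1} + v_{3} = v_{2} + v_{4}  ⟹  sig = (2;(1,1))
  P={1,8}:  v_{1} + v_{8} = v_{2} + v_{6}  ⟹  sig = (2;(1,1))
  P={5,7}:  v_{5} + v_{7} = v_{4} + v_{6}  ⟹  sig = (2;(1,1))
  P={5,8}:  v_{5} + v_{8} = v_{2} + 2·v_{6}  ⟹  sig = (2;(1,2))
  P={2,4,6}:  v_{2} + v_{4} + v_{6} = v_{1}  ⟹  sig = (3;(1))
  P={2,4,5}:  v_{2} + v_{4} + v_{5} = 2·v_{1}  ⟹  sig = (3;(2))

Signatures (|P|; sorted positive RHS coefficients), sorted:
    (2;())
    (2;())
    (2;(1))
    (2;(1))
    (2;(1))
    (2;(1))
    (2;(1,1))
    (2;(1,1))
    (2;(1,1))
    (2;(1,2))
    (3;(1))
    (3;(2))


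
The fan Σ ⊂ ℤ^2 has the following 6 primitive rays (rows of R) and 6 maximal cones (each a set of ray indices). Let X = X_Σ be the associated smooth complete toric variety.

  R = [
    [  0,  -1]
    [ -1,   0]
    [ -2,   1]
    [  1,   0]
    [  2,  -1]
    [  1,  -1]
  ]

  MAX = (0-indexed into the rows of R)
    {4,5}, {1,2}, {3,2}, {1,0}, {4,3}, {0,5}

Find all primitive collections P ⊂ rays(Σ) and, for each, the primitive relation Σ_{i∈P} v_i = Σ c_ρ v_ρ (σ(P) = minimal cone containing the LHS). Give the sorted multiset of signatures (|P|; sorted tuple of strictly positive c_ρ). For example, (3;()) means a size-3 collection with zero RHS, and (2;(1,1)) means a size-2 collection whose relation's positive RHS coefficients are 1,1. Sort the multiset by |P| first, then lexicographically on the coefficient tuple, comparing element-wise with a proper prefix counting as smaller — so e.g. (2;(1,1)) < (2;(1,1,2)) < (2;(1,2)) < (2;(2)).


9 collections generate NE(X_Σ); each relation:

  • {1,3}:  v_{1} + v_{3} = 0  ⟹  sig = (2;())
  • {2,4}:  v_{2} + v_{4} = 0  ⟹  sig = (2;())
  • {0,3}:  v_{0} + v_{3} = v_{5}  ⟹  sig = (2;(1))
  • {1,4}:  v_{1} + v_{4} = v_{5}  ⟹  sig = (2;(1))
  • {1,5}:  v_{1} + v_{5} = v_{0}  ⟹  sig = (2;(1))
  • {2,5}:  v_{2} + v_{5} = v_{1}  ⟹  sig = (2;(1))
  • {3,5}:  v_{3} + v_{5} = v_{4}  ⟹  sig = (2;(1))
  • {0,2}:  v_{0} + v_{2} = 2·v_{1}  ⟹  sig = (2;(2))
  • {0,4}:  v_{0} + v_{4} = 2·v_{5}  ⟹  sig = (2;(2))

Signatures (|P|; sorted positive RHS coefficients), sorted:
    |P|=2: 9 collections, coeffs (), (), (1), (1), (1), (1), (1), (2), (2)


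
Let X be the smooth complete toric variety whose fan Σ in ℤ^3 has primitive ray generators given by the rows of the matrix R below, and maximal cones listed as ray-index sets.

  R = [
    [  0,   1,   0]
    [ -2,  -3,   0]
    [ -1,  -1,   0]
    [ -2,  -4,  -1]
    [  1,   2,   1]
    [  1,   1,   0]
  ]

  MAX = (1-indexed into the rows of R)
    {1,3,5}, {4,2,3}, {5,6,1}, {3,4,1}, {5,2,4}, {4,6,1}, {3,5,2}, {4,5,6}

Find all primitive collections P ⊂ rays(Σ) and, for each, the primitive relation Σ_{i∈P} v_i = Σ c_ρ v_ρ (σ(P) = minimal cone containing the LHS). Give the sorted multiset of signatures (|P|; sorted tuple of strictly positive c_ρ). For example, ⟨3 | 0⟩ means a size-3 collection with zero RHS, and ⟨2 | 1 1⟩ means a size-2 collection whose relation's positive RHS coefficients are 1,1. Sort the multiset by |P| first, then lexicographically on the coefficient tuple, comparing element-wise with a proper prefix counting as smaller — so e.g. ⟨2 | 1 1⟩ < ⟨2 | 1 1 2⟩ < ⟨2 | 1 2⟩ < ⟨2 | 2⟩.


|primitive collections| = 5. Relations:

  P={3,6}:  v_{3} + v_{6} = 0  so sig = ⟨2 | 0⟩
  P={2,6}:  v_{2} + v_{6} = v_{4} + v_{5}  so sig = ⟨2 | 1 1⟩
  P={1,2}:  v_{1} + v_{2} = 2·v_{3}  so sig = ⟨2 | 2⟩
  P={1,4,5}:  v_{1} + v_{4} + v_{5} = v_{3}  so sig = ⟨3 | 1⟩
  P={3,4,5}:  v_{3} + v_{4} + v_{5} = v_{2}  so sig = ⟨3 | 1⟩

Signatures (|P|; sorted positive RHS coefficients), sorted:
[⟨2 | 0⟩, ⟨2 | 1 1⟩, ⟨2 | 2⟩, ⟨3 | 1⟩, ⟨3 | 1⟩]


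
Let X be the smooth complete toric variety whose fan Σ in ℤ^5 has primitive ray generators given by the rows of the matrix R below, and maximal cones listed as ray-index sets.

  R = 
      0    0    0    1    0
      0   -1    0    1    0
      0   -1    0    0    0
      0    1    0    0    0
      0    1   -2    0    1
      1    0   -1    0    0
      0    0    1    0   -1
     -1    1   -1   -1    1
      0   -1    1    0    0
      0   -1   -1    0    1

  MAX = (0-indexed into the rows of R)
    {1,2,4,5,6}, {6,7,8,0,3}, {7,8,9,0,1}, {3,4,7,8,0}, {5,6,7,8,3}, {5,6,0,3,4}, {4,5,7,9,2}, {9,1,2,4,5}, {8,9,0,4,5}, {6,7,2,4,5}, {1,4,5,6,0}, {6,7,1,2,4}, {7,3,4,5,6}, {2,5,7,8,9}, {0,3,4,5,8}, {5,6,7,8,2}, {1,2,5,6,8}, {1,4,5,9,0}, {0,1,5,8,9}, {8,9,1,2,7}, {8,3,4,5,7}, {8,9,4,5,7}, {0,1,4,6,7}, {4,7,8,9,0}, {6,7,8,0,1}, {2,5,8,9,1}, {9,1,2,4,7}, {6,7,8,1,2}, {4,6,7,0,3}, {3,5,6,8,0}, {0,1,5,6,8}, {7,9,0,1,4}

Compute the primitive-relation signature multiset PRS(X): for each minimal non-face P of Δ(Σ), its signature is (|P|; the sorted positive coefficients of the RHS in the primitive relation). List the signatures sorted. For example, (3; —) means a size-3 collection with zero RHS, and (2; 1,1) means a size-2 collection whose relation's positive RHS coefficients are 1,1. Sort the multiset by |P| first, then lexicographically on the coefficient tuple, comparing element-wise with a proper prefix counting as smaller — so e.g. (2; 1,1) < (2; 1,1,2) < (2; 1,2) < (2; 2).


Σ has 10 primitive collections:

  P={2,3}:  v_{2} + v_{3} = 0 ; sig = (2; —)
  P={0,2}:  v_{0} + v_{2} = v_{1} ; sig = (2; 1)
  P={1,3}:  v_{1} + v_{3} = v_{0} ; sig = (2; 1)
  P={6,9}:  v_{6} + v_{9} = v_{2} ; sig = (2; 1)
  P={3,9}:  v_{3} + v_{9} = v_{4} + v_{8} ; sig = (2; 1,1)
  P={4,6,8}:  v_{4} + v_{6} + v_{8} = 0 ; sig = (3; —)
  P={0,5,7}:  v_{0} + v_{5} + v_{7} = v_{4} ; sig = (3; 1)
  P={2,4,8}:  v_{2} + v_{4} + v_{8} = v_{9} ; sig = (3; 1)
  P={1,4,8}:  v_{1} + v_{4} + v_{8} = v_{0} + v_{9} ; sig = (3; 1,1)
  P={1,5,7}:  v_{1} + v_{5} + v_{7} = v_{2} + v_{4} ; sig = (3; 1,1)

Signatures (|P|; sorted positive RHS coefficients), sorted:
{ (2; —),  (2; 1) ×3,  (2; 1,1),  (3; —),  (3; 1) ×2,  (3; 1,1) ×2 }


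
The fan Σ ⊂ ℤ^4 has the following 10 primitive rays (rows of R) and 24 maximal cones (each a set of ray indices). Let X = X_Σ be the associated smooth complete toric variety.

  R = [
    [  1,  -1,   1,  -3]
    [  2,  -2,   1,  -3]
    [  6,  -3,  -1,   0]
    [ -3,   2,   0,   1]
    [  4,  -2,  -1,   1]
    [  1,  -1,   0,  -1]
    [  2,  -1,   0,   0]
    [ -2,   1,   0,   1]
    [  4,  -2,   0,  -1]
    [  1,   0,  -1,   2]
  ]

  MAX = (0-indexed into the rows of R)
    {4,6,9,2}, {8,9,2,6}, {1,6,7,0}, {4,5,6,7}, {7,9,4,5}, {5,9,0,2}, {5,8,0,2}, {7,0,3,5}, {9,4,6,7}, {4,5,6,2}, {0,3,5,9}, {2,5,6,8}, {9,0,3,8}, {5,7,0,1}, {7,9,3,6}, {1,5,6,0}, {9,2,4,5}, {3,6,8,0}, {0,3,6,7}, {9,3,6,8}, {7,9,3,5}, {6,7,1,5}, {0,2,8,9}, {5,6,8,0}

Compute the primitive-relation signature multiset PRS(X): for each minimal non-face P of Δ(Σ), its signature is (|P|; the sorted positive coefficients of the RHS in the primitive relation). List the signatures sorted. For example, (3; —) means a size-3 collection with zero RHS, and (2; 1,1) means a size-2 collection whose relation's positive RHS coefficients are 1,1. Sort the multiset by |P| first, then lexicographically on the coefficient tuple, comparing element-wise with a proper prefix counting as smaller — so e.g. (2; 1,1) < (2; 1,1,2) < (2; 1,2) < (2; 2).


Primitive collections (19):

  • {2,7}:  v_{2} + v_{7} = v_{4}  so sig = (2; 1)
  • {3,4}:  v_{3} + v_{4} = v_{9}  so sig = (2; 1)
  • {7,8}:  v_{7} + v_{8} = v_{6}  so sig = (2; 1)
  • {0,4}:  v_{0} + v_{4} = v_{5} + v_{8}  so sig = (2; 1,1)
  • {1,3}:  v_{1} + v_{3} = v_{0} + v_{7}  so sig = (2; 1,1)
  • {1,9}:  v_{1} + v_{9} = v_{5} + v_{6}  so sig = (2; 1,1)
  • {4,8}:  v_{4} + v_{8} = v_{2} + v_{6}  so sig = (2; 1,1)
  • {1,2}:  v_{1} + v_{2} = 2·v_{5} + v_{6} + v_{8}  so sig = (2; 1,1,2)
  • {1,8}:  v_{1} + v_{8} = v_{0} + v_{5} + 2·v_{6}  so sig = (2; 1,1,2)
  • {2,3}:  v_{2} + v_{3} = v_{0} + 2·v_{9}  so sig = (2; 1,2)
  • {1,4}:  v_{1} + v_{4} = 2·v_{5} + 2·v_{6}  so sig = (2; 2,2)
  • {0,7,9}:  v_{0} + v_{7} + v_{9} = 0  so sig = (3; —)
  • {3,5,6}:  v_{3} + v_{5} + v_{6} = 0  so sig = (3; —)
  • {0,6,9}:  v_{0} + v_{6} + v_{9} = v_{8}  so sig = (3; 1)
  • {5,6,9}:  v_{5} + v_{6} + v_{9} = v_{4}  so sig = (3; 1)
  • {5,8,9}:  v_{5} + v_{8} + v_{9} = v_{2}  so sig = (3; 1)
  • {3,5,8}:  v_{3} + v_{5} + v_{8} = v_{0} + v_{9}  so sig = (3; 1,1)
  • {0,2,6}:  v_{0} + v_{2} + v_{6} = v_{5} + 2·v_{8}  so sig = (3; 1,2)
  • {0,5,6,7}:  v_{0} + v_{5} + v_{6} + v_{7} = v_{1}  so sig = (4; 1)

Sorted signature multiset PRS(X):
    |P|=2: 11 collections, coeffs (1), (1), (1), (1,1), (1,1), (1,1), (1,1), (1,1,2), (1,1,2), (1,2), (2,2)
    |P|=3: 7 collections, coeffs (), (), (1), (1), (1), (1,1), (1,2)
    |P|=4: 1 collection, coeffs (1)


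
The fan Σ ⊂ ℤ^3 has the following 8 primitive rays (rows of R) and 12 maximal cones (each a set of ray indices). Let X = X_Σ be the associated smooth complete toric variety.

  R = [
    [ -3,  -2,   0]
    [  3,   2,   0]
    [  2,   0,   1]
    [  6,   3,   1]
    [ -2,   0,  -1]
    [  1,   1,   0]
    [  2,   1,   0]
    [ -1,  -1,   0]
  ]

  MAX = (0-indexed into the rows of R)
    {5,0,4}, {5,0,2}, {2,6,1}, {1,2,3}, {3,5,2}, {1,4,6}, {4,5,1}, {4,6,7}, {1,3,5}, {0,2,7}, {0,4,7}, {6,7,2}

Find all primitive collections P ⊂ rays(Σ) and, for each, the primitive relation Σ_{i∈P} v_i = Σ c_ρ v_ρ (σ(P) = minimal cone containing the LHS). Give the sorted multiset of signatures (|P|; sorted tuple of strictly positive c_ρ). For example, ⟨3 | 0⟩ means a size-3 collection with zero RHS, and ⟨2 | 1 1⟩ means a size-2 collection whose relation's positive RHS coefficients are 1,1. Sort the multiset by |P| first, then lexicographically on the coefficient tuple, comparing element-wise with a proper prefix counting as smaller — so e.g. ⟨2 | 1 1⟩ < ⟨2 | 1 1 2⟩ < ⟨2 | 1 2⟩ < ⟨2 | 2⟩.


|primitive collections| = 11. Relations:

  • {0,1}:  v_{0} + v_{1} = 0  ⟹  sig = ⟨2 | 0⟩
  • {2,4}:  v_{2} + v_{4} = 0  ⟹  sig = ⟨2 | 0⟩
  • {5,7}:  v_{5} + v_{7} = 0  ⟹  sig = ⟨2 | 0⟩
  • {0,6}:  v_{0} + v_{6} = v_{7}  ⟹  sig = ⟨2 | 1⟩
  • {1,7}:  v_{1} + v_{7} = v_{6}  ⟹  sig = ⟨2 | 1⟩
  • {5,6}:  v_{5} + v_{6} = v_{1}  ⟹  sig = ⟨2 | 1⟩
  • {0,3}:  v_{0} + v_{3} = v_{2} + v_{5}  ⟹  sig = ⟨2 | 1 1⟩
  • {3,4}:  v_{3} + v_{4} = v_{1} + v_{5}  ⟹  sig = ⟨2 | 1 1⟩
  • {3,7}:  v_{3} + v_{7} = v_{1} + v_{2}  ⟹  sig = ⟨2 | 1 1⟩
  • {3,6}:  v_{3} + v_{6} = 2·v_{1} + v_{2}  ⟹  sig = ⟨2 | 1 2⟩
  • {1,2,5}:  v_{1} + v_{2} + v_{5} = v_{3}  ⟹  sig = ⟨3 | 1⟩

Hence PRS(X_Σ) =
{ ⟨2 | 0⟩ ×3,  ⟨2 | 1⟩ ×3,  ⟨2 | 1 1⟩ ×3,  ⟨2 | 1 2⟩,  ⟨3 | 1⟩ }


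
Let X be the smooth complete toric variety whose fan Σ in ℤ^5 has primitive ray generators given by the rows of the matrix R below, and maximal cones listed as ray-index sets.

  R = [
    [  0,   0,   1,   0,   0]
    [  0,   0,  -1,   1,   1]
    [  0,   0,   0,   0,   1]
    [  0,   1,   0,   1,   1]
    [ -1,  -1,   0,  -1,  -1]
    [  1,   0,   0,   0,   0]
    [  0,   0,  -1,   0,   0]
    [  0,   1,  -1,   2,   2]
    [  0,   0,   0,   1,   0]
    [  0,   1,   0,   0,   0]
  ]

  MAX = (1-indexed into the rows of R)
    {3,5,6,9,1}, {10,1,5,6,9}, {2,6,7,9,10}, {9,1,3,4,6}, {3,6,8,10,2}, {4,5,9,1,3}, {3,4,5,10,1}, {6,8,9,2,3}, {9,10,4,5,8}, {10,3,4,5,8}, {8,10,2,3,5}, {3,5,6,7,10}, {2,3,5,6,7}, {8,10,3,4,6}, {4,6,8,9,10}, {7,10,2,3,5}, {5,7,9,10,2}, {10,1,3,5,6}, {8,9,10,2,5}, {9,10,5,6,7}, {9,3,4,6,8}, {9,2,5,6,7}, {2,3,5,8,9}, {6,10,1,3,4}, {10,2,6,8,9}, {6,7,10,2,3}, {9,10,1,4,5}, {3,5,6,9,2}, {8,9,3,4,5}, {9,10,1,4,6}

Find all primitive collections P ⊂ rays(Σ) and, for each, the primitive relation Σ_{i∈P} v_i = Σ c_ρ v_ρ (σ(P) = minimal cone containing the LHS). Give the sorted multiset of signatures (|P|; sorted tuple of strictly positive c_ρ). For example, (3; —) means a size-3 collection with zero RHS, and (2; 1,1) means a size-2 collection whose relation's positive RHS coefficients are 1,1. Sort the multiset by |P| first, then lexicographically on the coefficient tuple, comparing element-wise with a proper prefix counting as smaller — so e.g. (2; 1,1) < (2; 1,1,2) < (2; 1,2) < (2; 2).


Minimal non-faces — 11 found among 10 rays, 30 max cones:

  • {1,7}:  v_{1} + v_{7} = 0  ⟹  sig = (2; —)
  • {2,4}:  v_{2} + v_{4} = v_{8}  ⟹  sig = (2; 1)
  • {1,2}:  v_{1} + v_{2} = v_{3} + v_{9}  ⟹  sig = (2; 1,1)
  • {4,7}:  v_{4} + v_{7} = v_{2} + v_{10}  ⟹  sig = (2; 1,1)
  • {1,8}:  v_{1} + v_{8} = v_{3} + v_{4} + v_{9}  ⟹  sig = (2; 1,1,1)
  • {7,8}:  v_{7} + v_{8} = 2·v_{2} + v_{10}  ⟹  sig = (2; 1,2)
  • {4,5,6}:  v_{4} + v_{5} + v_{6} = 0  ⟹  sig = (3; —)
  • {3,7,9}:  v_{3} + v_{7} + v_{9} = v_{2}  ⟹  sig = (3; 1)
  • {3,9,10}:  v_{3} + v_{9} + v_{10} = v_{4}  ⟹  sig = (3; 1)
  • {5,6,8}:  v_{5} + v_{6} + v_{8} = v_{2}  ⟹  sig = (3; 1)
  • {2,5,6,10}:  v_{2} + v_{5} + v_{6} + v_{10} = v_{7}  ⟹  sig = (4; 1)

Hence PRS(X_Σ) =
    |P|=2: 6 collections, coeffs (), (1), (1,1), (1,1), (1,1,1), (1,2)
    |P|=3: 4 collections, coeffs (), (1), (1), (1)
    |P|=4: 1 collection, coeffs (1)


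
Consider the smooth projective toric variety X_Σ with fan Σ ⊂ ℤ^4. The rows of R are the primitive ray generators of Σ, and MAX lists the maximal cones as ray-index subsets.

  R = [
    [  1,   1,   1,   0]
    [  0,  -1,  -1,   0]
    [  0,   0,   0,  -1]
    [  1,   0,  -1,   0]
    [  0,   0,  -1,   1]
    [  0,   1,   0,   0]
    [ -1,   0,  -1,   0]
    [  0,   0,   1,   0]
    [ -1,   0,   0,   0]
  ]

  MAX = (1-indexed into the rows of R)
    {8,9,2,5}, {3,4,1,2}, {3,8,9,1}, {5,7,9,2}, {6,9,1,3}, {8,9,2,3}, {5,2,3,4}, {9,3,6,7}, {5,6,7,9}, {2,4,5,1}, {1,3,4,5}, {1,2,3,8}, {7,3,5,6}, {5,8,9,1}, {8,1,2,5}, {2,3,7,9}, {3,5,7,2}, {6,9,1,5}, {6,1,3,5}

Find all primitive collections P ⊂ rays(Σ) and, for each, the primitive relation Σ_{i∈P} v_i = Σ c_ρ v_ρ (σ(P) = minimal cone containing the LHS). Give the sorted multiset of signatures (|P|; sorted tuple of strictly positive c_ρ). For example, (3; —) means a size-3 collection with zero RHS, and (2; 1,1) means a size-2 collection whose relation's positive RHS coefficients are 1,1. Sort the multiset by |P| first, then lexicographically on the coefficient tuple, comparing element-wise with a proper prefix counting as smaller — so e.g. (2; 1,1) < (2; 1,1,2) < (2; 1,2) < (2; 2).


Δ(Σ) — 9 vertices, 12 min non-faces:

  P = {1,7}:  v_{1} + v_{7} = v_{6} — sig = (2; 1)
  P = {7,8}:  v_{7} + v_{8} = v_{9} — sig = (2; 1)
  P = {2,6}:  v_{2} + v_{6} = v_{3} + v_{5} — sig = (2; 1,1)
  P = {4,8}:  v_{4} + v_{8} = v_{1} + v_{2} — sig = (2; 1,1)
  P = {4,9}:  v_{4} + v_{9} = v_{3} + v_{5} — sig = (2; 1,1)
  P = {6,8}:  v_{6} + v_{8} = v_{1} + v_{9} — sig = (2; 1,1)
  P = {4,6}:  v_{4} + v_{6} = v_{1} + 2·v_{3} + 2·v_{5} — sig = (2; 1,2,2)
  P = {4,7}:  v_{4} + v_{7} = 2·v_{3} + 2·v_{5} — sig = (2; 2,2)
  P = {1,2,9}:  v_{1} + v_{2} + v_{9} = 0 — sig = (3; —)
  P = {3,5,8}:  v_{3} + v_{5} + v_{8} = 0 — sig = (3; —)
  P = {3,5,9}:  v_{3} + v_{5} + v_{9} = v_{7} — sig = (3; 1)
  P = {1,2,3,5}:  v_{1} + v_{2} + v_{3} + v_{5} = v_{4} — sig = (4; 1)

Sorted signature multiset PRS(X):
    (2; 1)
    (2; 1)
    (2; 1,1)
    (2; 1,1)
    (2; 1,1)
    (2; 1,1)
    (2; 1,2,2)
    (2; 2,2)
    (3; —)
    (3; —)
    (3; 1)
    (4; 1)


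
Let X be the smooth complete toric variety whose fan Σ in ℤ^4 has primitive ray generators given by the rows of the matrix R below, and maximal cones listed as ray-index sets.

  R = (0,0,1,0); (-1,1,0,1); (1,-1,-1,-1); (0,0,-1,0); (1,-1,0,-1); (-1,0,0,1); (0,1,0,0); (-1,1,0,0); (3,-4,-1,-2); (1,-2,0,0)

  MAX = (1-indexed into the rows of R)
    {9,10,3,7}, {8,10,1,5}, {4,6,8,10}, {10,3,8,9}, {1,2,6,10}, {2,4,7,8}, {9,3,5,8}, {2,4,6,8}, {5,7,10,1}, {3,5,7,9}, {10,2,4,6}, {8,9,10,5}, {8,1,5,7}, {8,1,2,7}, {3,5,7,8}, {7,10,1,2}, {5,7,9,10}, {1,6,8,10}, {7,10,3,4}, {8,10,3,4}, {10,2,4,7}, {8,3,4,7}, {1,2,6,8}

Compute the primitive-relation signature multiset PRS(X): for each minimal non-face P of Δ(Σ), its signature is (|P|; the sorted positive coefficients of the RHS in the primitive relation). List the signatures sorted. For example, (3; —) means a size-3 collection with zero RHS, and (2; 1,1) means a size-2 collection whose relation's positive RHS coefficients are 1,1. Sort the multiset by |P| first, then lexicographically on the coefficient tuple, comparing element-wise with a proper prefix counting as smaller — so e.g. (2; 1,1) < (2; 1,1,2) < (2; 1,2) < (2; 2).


Primitive collections (16):

  P = {1,4}:  v_{1} + v_{4} = 0  →  sig = (2; —)
  P = {2,5}:  v_{2} + v_{5} = 0  →  sig = (2; —)
  P = {1,3}:  v_{1} + v_{3} = v_{5}  →  sig = (2; 1)
  P = {2,3}:  v_{2} + v_{3} = v_{4}  →  sig = (2; 1)
  P = {4,5}:  v_{4} + v_{5} = v_{3}  →  sig = (2; 1)
  P = {6,7}:  v_{6} + v_{7} = v_{2}  →  sig = (2; 1)
  P = {2,9}:  v_{2} + v_{9} = v_{3} + v_{10}  →  sig = (2; 1,1)
  P = {5,6}:  v_{5} + v_{6} = v_{8} + v_{10}  →  sig = (2; 1,1)
  P = {3,6}:  v_{3} + v_{6} = v_{4} + v_{8} + v_{10}  →  sig = (2; 1,1,1)
  P = {6,9}:  v_{6} + v_{9} = v_{3} + v_{8} + 2·v_{10}  →  sig = (2; 1,1,2)
  P = {1,9}:  v_{1} + v_{9} = 2·v_{5} + v_{10}  →  sig = (2; 1,2)
  P = {4,9}:  v_{4} + v_{9} = 2·v_{3} + v_{10}  →  sig = (2; 1,2)
  P = {7,8,10}:  v_{7} + v_{8} + v_{10} = 0  →  sig = (3; —)
  P = {2,8,10}:  v_{2} + v_{8} + v_{10} = v_{6}  →  sig = (3; 1)
  P = {3,5,10}:  v_{3} + v_{5} + v_{10} = v_{9}  →  sig = (3; 1)
  P = {7,8,9}:  v_{7} + v_{8} + v_{9} = v_{3} + v_{5}  →  sig = (3; 1,1)

Hence PRS(X_Σ) =
[(2; —), (2; —), (2; 1), (2; 1), (2; 1), (2; 1), (2; 1,1), (2; 1,1), (2; 1,1,1), (2; 1,1,2), (2; 1,2), (2; 1,2), (3; —), (3; 1), (3; 1), (3; 1,1)]


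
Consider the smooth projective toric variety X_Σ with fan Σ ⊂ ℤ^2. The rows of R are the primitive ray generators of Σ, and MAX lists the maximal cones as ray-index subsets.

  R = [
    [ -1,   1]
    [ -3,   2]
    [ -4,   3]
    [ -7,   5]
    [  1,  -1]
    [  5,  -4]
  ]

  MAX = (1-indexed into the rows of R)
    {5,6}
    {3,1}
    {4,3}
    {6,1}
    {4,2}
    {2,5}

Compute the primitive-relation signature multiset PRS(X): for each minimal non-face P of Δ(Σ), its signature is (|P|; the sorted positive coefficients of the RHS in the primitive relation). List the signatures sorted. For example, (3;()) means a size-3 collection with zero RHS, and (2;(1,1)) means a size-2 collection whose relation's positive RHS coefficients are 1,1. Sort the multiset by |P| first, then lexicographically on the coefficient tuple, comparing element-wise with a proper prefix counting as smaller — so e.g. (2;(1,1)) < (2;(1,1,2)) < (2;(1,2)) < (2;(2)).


Σ has 9 primitive collections:

  {1,5}:  v_{1} + v_{5} = 0  ⇒ sig = (2;())
  {1,2}:  v_{1} + v_{2} = v_{3}  ⇒ sig = (2;(1))
  {2,3}:  v_{2} + v_{3} = v_{4}  ⇒ sig = (2;(1))
  {3,5}:  v_{3} + v_{5} = v_{2}  ⇒ sig = (2;(1))
  {3,6}:  v_{3} + v_{6} = v_{5}  ⇒ sig = (2;(1))
  {4,6}:  v_{4} + v_{6} = v_{2} + v_{5}  ⇒ sig = (2;(1,1))
  {1,4}:  v_{1} + v_{4} = 2·v_{3}  ⇒ sig = (2;(2))
  {2,6}:  v_{2} + v_{6} = 2·v_{5}  ⇒ sig = (2;(2))
  {4,5}:  v_{4} + v_{5} = 2·v_{2}  ⇒ sig = (2;(2))

Hence PRS(X_Σ) =
{ (2;()),  (2;(1)) ×4,  (2;(1,1)),  (2;(2)) ×3 }


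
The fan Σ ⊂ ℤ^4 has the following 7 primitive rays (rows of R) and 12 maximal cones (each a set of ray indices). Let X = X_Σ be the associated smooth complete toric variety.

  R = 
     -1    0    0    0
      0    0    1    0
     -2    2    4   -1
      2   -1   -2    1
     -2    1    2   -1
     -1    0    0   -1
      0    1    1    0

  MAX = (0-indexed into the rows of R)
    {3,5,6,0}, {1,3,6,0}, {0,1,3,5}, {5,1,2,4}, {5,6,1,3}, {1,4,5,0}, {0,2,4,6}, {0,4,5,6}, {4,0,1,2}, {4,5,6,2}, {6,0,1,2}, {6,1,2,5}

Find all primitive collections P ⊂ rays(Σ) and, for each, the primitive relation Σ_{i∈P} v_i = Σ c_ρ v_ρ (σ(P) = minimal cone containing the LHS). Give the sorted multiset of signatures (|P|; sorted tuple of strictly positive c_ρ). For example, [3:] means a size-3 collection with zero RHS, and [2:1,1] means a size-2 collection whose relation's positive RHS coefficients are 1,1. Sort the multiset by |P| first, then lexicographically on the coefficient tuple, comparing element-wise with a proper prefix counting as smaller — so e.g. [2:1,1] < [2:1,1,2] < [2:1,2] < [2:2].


Δ(Σ) — 7 vertices, 5 min non-faces:

  {3,4}:  v_{3} + v_{4} = 0  →  sig = [2:]
  {2,3}:  v_{2} + v_{3} = v_{1} + v_{6}  →  sig = [2:1,1]
  {1,4,6}:  v_{1} + v_{4} + v_{6} = v_{2}  →  sig = [3:1]
  {0,2,5}:  v_{0} + v_{2} + v_{5} = 2·v_{4}  →  sig = [3:2]
  {0,1,5,6}:  v_{0} + v_{1} + v_{5} + v_{6} = v_{4}  →  sig = [4:1]

Signatures (|P|; sorted positive RHS coefficients), sorted:
    |P|=2: 2 collections, coeffs (), (1,1)
    |P|=3: 2 collections, coeffs (1), (2)
    |P|=4: 1 collection, coeffs (1)


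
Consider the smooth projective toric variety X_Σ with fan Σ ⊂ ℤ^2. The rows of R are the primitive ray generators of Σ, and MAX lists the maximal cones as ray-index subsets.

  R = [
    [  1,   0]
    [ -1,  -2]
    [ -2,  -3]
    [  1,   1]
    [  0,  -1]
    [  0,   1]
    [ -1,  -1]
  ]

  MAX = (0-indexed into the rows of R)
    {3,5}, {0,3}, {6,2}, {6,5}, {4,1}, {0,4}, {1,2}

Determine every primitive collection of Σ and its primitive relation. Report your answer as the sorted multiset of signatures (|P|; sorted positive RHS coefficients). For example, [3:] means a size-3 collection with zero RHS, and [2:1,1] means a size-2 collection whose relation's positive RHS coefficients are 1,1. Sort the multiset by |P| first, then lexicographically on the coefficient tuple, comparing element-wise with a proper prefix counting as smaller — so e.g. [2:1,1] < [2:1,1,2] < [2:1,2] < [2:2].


Primitive collections (14):

  {3,6}:  v_{3} + v_{6} = 0  so sig = [2:]
  {4,5}:  v_{4} + v_{5} = 0  so sig = [2:]
  {0,5}:  v_{0} + v_{5} = v_{3}  so sig = [2:1]
  {0,6}:  v_{0} + v_{6} = v_{4}  so sig = [2:1]
  {1,3}:  v_{1} + v_{3} = v_{4}  so sig = [2:1]
  {1,5}:  v_{1} + v_{5} = v_{6}  so sig = [2:1]
  {1,6}:  v_{1} + v_{6} = v_{2}  so sig = [2:1]
  {2,3}:  v_{2} + v_{3} = v_{1}  so sig = [2:1]
  {3,4}:  v_{3} + v_{4} = v_{0}  so sig = [2:1]
  {4,6}:  v_{4} + v_{6} = v_{1}  so sig = [2:1]
  {0,2}:  v_{0} + v_{2} = v_{1} + v_{4}  so sig = [2:1,1]
  {0,1}:  v_{0} + v_{1} = 2·v_{4}  so sig = [2:2]
  {2,4}:  v_{2} + v_{4} = 2·v_{1}  so sig = [2:2]
  {2,5}:  v_{2} + v_{5} = 2·v_{6}  so sig = [2:2]

Hence PRS(X_Σ) =
[[2:], [2:], [2:1], [2:1], [2:1], [2:1], [2:1], [2:1], [2:1], [2:1], [2:1,1], [2:2], [2:2], [2:2]]


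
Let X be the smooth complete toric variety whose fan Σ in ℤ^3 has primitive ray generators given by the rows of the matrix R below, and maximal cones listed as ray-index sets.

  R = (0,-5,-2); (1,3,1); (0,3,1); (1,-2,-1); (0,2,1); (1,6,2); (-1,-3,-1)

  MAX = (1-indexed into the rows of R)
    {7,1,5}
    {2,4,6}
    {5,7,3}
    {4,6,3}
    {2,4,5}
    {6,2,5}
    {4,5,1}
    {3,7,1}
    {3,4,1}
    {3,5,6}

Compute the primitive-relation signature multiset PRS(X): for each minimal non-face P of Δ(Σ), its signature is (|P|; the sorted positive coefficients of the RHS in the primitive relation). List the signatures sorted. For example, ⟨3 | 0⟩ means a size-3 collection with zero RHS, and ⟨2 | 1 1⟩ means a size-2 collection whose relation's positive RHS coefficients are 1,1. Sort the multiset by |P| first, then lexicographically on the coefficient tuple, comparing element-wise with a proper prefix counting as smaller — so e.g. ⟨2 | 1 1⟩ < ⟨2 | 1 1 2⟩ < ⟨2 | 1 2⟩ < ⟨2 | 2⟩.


The 9 primitive collections of Σ (r=7, n=3):

  {2,7}:  v_{2} + v_{7} = 0  so sig = ⟨2 | 0⟩
  {1,2}:  v_{1} + v_{2} = v_{4}  so sig = ⟨2 | 1⟩
  {2,3}:  v_{2} + v_{3} = v_{6}  so sig = ⟨2 | 1⟩
  {4,7}:  v_{4} + v_{7} = v_{1}  so sig = ⟨2 | 1⟩
  {6,7}:  v_{6} + v_{7} = v_{3}  so sig = ⟨2 | 1⟩
  {1,6}:  v_{1} + v_{6} = v_{3} + v_{4}  so sig = ⟨2 | 1 1⟩
  {1,3,5}:  v_{1} + v_{3} + v_{5} = 0  so sig = ⟨3 | 0⟩
  {3,4,5}:  v_{3} + v_{4} + v_{5} = v_{2}  so sig = ⟨3 | 1⟩
  {4,5,6}:  v_{4} + v_{5} + v_{6} = 2·v_{2}  so sig = ⟨3 | 2⟩

Signatures (|P|; sorted positive RHS coefficients), sorted:
[⟨2 | 0⟩, ⟨2 | 1⟩, ⟨2 | 1⟩, ⟨2 | 1⟩, ⟨2 | 1⟩, ⟨2 | 1 1⟩, ⟨3 | 0⟩, ⟨3 | 1⟩, ⟨3 | 2⟩]


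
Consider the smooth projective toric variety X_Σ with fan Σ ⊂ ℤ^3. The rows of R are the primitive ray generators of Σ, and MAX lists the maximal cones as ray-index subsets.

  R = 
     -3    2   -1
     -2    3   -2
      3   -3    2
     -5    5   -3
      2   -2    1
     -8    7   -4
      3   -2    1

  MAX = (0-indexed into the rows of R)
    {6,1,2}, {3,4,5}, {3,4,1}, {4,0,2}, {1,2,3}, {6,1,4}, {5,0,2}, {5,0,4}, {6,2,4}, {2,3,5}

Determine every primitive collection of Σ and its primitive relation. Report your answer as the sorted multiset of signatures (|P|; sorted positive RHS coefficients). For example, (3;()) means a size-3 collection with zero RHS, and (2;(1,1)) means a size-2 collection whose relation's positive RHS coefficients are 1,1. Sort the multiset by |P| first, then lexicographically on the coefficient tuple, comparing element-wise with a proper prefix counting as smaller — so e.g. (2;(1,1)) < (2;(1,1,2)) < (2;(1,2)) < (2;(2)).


9 collections generate NE(X_Σ); each relation:

  P={0,6}:  v_{0} + v_{6} = 0 ; sig = (2;())
  P={0,1}:  v_{0} + v_{1} = v_{3} ; sig = (2;(1))
  P={0,3}:  v_{0} + v_{3} = v_{5} ; sig = (2;(1))
  P={3,6}:  v_{3} + v_{6} = v_{1} ; sig = (2;(1))
  P={5,6}:  v_{5} + v_{6} = v_{3} ; sig = (2;(1))
  P={1,5}:  v_{1} + v_{5} = 2·v_{3} ; sig = (2;(2))
  P={2,3,4}:  v_{2} + v_{3} + v_{4} = 0 ; sig = (3;())
  P={1,2,4}:  v_{1} + v_{2} + v_{4} = v_{6} ; sig = (3;(1))
  P={2,4,5}:  v_{2} + v_{4} + v_{5} = v_{0} ; sig = (3;(1))

Hence PRS(X_Σ) =
    (2;())
    (2;(1))
    (2;(1))
    (2;(1))
    (2;(1))
    (2;(2))
    (3;())
    (3;(1))
    (3;(1))
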